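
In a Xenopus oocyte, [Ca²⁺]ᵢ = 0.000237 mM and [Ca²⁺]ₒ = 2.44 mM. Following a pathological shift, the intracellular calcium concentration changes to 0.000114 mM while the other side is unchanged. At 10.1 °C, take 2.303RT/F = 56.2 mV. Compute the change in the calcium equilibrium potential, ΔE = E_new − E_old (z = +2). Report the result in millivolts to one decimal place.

8.9 mV

E_old = (56.2/2)·log₁₀(2.44/0.000237) = 112.76 mV
E_new = (56.2/2)·log₁₀(2.44/0.000114) = 121.69 mV
ΔE = 121.69 − (112.76) = 8.93 mV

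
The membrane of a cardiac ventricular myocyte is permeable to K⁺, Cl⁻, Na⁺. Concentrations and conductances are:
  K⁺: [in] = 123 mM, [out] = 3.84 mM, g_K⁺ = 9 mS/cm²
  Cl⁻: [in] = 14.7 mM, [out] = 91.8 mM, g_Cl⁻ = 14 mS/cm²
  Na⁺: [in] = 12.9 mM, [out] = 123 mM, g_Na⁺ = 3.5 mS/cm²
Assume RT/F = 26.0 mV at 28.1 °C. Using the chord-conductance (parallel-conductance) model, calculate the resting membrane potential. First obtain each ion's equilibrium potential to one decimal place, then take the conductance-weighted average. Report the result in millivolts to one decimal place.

-48.0 mV

E_K⁺ = (26.0/1)·ln(3.84/123) = -90.1 mV
E_Cl⁻ = (26.0/-1)·ln(91.8/14.7) = -47.6 mV
E_Na⁺ = (26.0/1)·ln(123/12.9) = 58.6 mV
Vm = (Σ gᵢEᵢ)/(Σ gᵢ) = (9·-90.1 + 14·-47.6 + 3.5·58.6) / (9 + 14 + 3.5)
= -1272.20 / 26.5 = -48.01 mV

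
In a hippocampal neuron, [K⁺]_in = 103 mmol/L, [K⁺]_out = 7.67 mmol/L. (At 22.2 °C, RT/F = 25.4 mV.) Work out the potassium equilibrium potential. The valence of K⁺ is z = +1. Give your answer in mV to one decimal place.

E = (25.4/z) · ln([K⁺]_out/[K⁺]_in) with z = +1.
= (25.4/1) · ln(7.67/103) = 25.40 · ln(0.07447)
= 25.40 · (-2.5974) = -65.97 mV

-66.0 mV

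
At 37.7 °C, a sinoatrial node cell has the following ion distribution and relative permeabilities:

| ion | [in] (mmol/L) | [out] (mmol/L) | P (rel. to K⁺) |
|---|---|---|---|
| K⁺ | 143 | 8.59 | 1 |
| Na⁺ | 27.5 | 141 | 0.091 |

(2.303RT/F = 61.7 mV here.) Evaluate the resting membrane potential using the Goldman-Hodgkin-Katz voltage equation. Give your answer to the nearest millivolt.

-51 mV

Vm = 61.7 · log₁₀[(Σ P·[cation]ₒ + Σ P·[anion]ᵢ) / (Σ P·[cation]ᵢ + Σ P·[anion]ₒ)]
Numerator = 1×8.59 + 0.091×141 = 21.42
Denominator = 1×143 + 0.091×27.5 = 145.5
Vm = 61.7 · log₁₀(0.14722) = 61.7 × (-0.8320) = -51.34 mV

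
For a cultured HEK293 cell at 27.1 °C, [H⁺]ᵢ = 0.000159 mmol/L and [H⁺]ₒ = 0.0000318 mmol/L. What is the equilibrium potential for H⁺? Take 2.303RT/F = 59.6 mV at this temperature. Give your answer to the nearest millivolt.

-42 mV

E = (59.6/z) · log₁₀([H⁺]_out/[H⁺]_in) with z = +1.
= (59.6/1) · log₁₀(0.0000318/0.000159) = 59.60 · log₁₀(0.2)
= 59.60 · (-0.6990) = -41.66 mV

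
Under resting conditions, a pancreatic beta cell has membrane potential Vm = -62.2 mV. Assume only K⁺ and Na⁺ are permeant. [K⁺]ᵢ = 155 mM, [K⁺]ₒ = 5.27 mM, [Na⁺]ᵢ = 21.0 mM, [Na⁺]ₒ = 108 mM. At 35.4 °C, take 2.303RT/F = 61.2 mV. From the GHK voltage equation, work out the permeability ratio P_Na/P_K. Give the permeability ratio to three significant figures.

Let α = P_Na/P_K. GHK: Vm = 61.2·log₁₀[(Kₒ + α·Naₒ)/(Kᵢ + α·Naᵢ)].
10^(Vm/61.2) = 10^(-62.2/61.2) = 0.096308
So 0.096308·(Kᵢ + α·Naᵢ) = Kₒ + α·Naₒ → α = (0.096308·155.0 − 5.27) / (108.0 − 0.096308·21.0)
α = (14.93 − 5.27) / (108.0 − 2.022) = 9.658/106 = 0.09113

0.0911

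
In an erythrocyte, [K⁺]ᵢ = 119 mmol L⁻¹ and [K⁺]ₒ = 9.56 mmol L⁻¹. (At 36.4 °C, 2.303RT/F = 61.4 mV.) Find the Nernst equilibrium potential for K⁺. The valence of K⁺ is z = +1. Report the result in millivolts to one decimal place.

-67.2 mV

E = (61.4/z) · log₁₀([K⁺]_out/[K⁺]_in) with z = +1.
= (61.4/1) · log₁₀(9.56/119) = 61.40 · log₁₀(0.08034)
= 61.40 · (-1.0951) = -67.24 mV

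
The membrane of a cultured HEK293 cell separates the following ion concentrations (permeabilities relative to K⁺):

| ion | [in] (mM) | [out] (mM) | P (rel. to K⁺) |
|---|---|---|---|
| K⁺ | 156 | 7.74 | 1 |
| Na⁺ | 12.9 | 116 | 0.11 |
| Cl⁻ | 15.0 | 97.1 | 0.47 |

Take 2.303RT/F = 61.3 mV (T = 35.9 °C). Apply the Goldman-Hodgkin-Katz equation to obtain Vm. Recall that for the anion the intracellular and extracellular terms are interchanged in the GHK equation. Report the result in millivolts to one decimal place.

-53.2 mV

Vm = 61.3 · log₁₀[(Σ P·[cation]ₒ + Σ P·[anion]ᵢ) / (Σ P·[cation]ᵢ + Σ P·[anion]ₒ)]
Numerator = 1×7.74 + 0.11×116 + 0.47×15.0 = 27.55
Denominator = 1×156 + 0.11×12.9 + 0.47×97.1 = 203.1
Vm = 61.3 · log₁₀(0.13568) = 61.3 × (-0.8675) = -53.18 mV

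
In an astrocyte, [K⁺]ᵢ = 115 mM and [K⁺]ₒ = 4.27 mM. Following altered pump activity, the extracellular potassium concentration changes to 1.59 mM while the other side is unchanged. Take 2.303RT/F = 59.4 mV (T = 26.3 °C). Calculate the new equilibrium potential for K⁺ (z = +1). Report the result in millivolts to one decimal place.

-110.4 mV

After the shift: [K⁺]_out = 1.59, [K⁺]_in = 115 mM.
E_new = (59.4/1)·log₁₀(1.59/115) = 59.40 · (-1.8593) = -110.44 mV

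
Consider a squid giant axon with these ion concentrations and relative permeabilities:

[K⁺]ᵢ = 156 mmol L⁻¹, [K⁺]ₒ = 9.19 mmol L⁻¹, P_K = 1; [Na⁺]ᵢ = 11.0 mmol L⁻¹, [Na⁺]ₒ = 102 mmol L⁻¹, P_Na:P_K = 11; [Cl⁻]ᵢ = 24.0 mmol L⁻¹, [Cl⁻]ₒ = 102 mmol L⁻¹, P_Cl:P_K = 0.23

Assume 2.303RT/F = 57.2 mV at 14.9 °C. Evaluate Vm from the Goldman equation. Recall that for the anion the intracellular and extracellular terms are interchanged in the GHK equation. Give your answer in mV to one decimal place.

33.1 mV

Vm = 57.2 · log₁₀[(Σ P·[cation]ₒ + Σ P·[anion]ᵢ) / (Σ P·[cation]ᵢ + Σ P·[anion]ₒ)]
Numerator = 1×9.19 + 11×102 + 0.23×24.0 = 1137
Denominator = 1×156 + 11×11.0 + 0.23×102 = 300.5
Vm = 57.2 · log₁₀(3.7832) = 57.2 × (0.5779) = 33.05 mV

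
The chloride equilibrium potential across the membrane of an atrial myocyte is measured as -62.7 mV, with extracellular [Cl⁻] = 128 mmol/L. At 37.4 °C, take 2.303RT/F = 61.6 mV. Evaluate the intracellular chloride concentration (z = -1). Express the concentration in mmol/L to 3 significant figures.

Nernst: E = (61.6/-1) · log₁₀([out]/[in]), so log₁₀([out]/[in]) = -62.7 × -1 / 61.6 = 1.0179.
[out]/[in] = 10^(1.0179) = 10.42.
[in] = 128 / 10.42 = 12.28 mmol/L.

12.3 mmol/L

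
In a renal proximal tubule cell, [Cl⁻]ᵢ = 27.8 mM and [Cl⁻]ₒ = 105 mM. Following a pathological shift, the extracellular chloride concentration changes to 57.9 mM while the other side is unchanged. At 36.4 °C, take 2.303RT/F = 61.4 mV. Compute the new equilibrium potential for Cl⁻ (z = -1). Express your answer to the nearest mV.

After the shift: [Cl⁻]_out = 57.9, [Cl⁻]_in = 27.8 mM.
E_new = (61.4/-1)·log₁₀(57.9/27.8) = -61.40 · (0.3186) = -19.56 mV

-20 mV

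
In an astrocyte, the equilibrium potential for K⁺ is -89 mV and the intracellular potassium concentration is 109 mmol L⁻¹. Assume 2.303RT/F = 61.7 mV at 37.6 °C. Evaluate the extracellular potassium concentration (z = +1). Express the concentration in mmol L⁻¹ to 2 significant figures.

Nernst: E = (61.7/1) · log₁₀([out]/[in]), so log₁₀([out]/[in]) = -89.0 × 1 / 61.7 = -1.4425.
[out]/[in] = 10^(-1.4425) = 0.0361.
[out] = 0.0361 × 109 = 3.935 mmol L⁻¹.

3.9 mmol L⁻¹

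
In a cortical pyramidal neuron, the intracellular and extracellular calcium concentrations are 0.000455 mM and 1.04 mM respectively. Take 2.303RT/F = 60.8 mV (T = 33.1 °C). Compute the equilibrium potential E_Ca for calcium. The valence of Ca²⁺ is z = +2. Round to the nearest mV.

E = (60.8/z) · log₁₀([Ca²⁺]_out/[Ca²⁺]_in) with z = +2.
= (60.8/2) · log₁₀(1.04/0.000455) = 30.40 · log₁₀(2286)
= 30.40 · (3.3590) = 102.11 mV

102 mV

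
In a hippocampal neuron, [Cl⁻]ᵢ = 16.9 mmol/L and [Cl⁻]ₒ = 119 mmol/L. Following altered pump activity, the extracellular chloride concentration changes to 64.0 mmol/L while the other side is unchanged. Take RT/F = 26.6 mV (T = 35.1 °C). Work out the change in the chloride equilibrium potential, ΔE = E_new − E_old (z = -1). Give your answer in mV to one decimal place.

16.5 mV

E_old = (26.6/-1)·ln(119/16.9) = -51.92 mV
E_new = (26.6/-1)·ln(64.0/16.9) = -35.42 mV
ΔE = -35.42 − (-51.92) = 16.50 mV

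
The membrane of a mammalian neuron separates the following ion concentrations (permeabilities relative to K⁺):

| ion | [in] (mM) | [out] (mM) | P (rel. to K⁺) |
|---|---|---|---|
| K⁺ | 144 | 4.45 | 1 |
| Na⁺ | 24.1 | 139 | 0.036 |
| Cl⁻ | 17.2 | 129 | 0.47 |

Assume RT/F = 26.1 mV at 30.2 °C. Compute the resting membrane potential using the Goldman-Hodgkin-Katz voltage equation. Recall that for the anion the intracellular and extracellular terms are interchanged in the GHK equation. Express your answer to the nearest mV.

-64 mV

Vm = 26.1 · ln[(Σ P·[cation]ₒ + Σ P·[anion]ᵢ) / (Σ P·[cation]ᵢ + Σ P·[anion]ₒ)]
Numerator = 1×4.45 + 0.036×139 + 0.47×17.2 = 17.54
Denominator = 1×144 + 0.036×24.1 + 0.47×129 = 205.5
Vm = 26.1 · ln(0.085344) = 26.1 × (-2.4611) = -64.23 mV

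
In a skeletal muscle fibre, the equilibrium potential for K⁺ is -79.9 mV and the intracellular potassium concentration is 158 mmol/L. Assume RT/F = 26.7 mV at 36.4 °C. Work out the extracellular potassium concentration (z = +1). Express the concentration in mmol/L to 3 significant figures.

7.93 mmol/L

Nernst: E = (26.7/1) · ln([out]/[in]), so ln([out]/[in]) = -79.9 × 1 / 26.7 = -2.9925.
[out]/[in] = e^(-2.9925) = 0.05016.
[out] = 0.05016 × 158 = 7.926 mmol/L.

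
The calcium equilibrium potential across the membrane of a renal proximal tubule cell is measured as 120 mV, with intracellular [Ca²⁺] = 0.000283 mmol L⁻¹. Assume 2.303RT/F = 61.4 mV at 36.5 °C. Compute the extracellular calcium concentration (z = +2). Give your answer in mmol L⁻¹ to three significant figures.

2.29 mmol L⁻¹

Nernst: E = (61.4/2) · log₁₀([out]/[in]), so log₁₀([out]/[in]) = 120.0 × 2 / 61.4 = 3.9088.
[out]/[in] = 10^(3.9088) = 8106.
[out] = 8106 × 0.000283 = 2.294 mmol L⁻¹.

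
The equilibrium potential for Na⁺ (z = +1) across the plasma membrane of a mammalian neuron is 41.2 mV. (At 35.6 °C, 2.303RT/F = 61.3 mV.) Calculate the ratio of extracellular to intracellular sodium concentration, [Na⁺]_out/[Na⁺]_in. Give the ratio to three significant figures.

4.70

log₁₀([out]/[in]) = E·z/(61.3) = 41.2 × 1 / 61.3 = 0.6721
[out]/[in] = 10^(0.6721) = 4.7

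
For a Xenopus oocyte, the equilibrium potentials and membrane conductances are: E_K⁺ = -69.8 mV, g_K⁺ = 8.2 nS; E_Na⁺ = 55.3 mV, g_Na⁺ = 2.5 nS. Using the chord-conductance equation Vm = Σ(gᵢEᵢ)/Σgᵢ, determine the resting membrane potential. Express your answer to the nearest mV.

-41 mV

Σ gᵢEᵢ = 8.2·(-69.8) + 2.5·(55.3) = -434.11
Σ gᵢ = 8.2 + 2.5 = 10.7
Vm = -434.11 / 10.7 = -40.57 mV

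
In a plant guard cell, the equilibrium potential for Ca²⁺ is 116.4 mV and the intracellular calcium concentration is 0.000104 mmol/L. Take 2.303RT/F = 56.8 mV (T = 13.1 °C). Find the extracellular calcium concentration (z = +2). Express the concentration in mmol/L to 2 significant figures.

Nernst: E = (56.8/2) · log₁₀([out]/[in]), so log₁₀([out]/[in]) = 116.4 × 2 / 56.8 = 4.0986.
[out]/[in] = 10^(4.0986) = 1.255e+04.
[out] = 1.255e+04 × 0.000104 = 1.305 mmol/L.

1.3 mmol/L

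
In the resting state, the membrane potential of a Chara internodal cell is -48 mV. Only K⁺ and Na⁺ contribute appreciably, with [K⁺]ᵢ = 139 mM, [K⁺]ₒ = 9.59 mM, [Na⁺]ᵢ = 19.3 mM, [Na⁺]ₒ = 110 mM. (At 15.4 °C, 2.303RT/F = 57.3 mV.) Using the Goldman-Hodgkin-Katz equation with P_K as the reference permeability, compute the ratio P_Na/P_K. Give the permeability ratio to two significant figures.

0.099

Let α = P_Na/P_K. GHK: Vm = 57.3·log₁₀[(Kₒ + α·Naₒ)/(Kᵢ + α·Naᵢ)].
10^(Vm/57.3) = 10^(-48.0/57.3) = 0.14531
So 0.14531·(Kᵢ + α·Naᵢ) = Kₒ + α·Naₒ → α = (0.14531·139.0 − 9.59) / (110.0 − 0.14531·19.3)
α = (20.2 − 9.59) / (110.0 − 2.805) = 10.61/107.2 = 0.09896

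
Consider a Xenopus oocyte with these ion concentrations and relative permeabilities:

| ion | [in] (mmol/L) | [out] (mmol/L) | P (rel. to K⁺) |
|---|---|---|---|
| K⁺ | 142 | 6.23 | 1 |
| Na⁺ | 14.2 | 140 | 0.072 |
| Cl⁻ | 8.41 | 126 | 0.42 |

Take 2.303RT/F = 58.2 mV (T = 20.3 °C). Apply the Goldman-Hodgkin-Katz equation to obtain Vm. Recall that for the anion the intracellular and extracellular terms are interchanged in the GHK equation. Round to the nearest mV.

Vm = 58.2 · log₁₀[(Σ P·[cation]ₒ + Σ P·[anion]ᵢ) / (Σ P·[cation]ᵢ + Σ P·[anion]ₒ)]
Numerator = 1×6.23 + 0.072×140 + 0.42×8.41 = 19.84
Denominator = 1×142 + 0.072×14.2 + 0.42×126 = 195.9
Vm = 58.2 · log₁₀(0.10127) = 58.2 × (-0.9945) = -57.88 mV

-58 mV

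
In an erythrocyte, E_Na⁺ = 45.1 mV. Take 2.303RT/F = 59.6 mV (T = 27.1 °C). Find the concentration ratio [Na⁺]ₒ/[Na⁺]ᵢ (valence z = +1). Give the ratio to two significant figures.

log₁₀([out]/[in]) = E·z/(59.6) = 45.1 × 1 / 59.6 = 0.7567
[out]/[in] = 10^(0.7567) = 5.711

5.7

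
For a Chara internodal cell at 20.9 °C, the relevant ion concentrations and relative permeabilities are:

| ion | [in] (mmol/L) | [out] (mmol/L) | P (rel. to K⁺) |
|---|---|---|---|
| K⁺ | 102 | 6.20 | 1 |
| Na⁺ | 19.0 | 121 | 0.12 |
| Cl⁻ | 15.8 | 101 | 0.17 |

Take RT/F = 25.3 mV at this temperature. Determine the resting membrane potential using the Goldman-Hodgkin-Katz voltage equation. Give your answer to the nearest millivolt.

-42 mV

Vm = 25.3 · ln[(Σ P·[cation]ₒ + Σ P·[anion]ᵢ) / (Σ P·[cation]ᵢ + Σ P·[anion]ₒ)]
Numerator = 1×6.20 + 0.12×121 + 0.17×15.8 = 23.41
Denominator = 1×102 + 0.12×19.0 + 0.17×101 = 121.5
Vm = 25.3 · ln(0.19272) = 25.3 × (-1.6465) = -41.66 mV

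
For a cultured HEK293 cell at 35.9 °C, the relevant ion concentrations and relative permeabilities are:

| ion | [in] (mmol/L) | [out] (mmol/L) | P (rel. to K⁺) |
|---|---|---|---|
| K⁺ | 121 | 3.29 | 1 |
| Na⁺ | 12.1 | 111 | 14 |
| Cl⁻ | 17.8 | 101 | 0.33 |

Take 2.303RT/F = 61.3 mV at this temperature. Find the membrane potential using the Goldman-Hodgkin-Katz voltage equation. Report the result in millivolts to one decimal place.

41.9 mV

Vm = 61.3 · log₁₀[(Σ P·[cation]ₒ + Σ P·[anion]ᵢ) / (Σ P·[cation]ᵢ + Σ P·[anion]ₒ)]
Numerator = 1×3.29 + 14×111 + 0.33×17.8 = 1563
Denominator = 1×121 + 14×12.1 + 0.33×101 = 323.7
Vm = 61.3 · log₁₀(4.8286) = 61.3 × (0.6838) = 41.92 mV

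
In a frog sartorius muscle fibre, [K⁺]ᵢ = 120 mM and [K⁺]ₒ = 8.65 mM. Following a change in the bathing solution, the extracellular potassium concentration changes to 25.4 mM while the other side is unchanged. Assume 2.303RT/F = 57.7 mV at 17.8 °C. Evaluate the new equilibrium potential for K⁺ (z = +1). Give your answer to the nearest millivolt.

-39 mV

After the shift: [K⁺]_out = 25.4, [K⁺]_in = 120 mM.
E_new = (57.7/1)·log₁₀(25.4/120) = 57.70 · (-0.6743) = -38.91 mV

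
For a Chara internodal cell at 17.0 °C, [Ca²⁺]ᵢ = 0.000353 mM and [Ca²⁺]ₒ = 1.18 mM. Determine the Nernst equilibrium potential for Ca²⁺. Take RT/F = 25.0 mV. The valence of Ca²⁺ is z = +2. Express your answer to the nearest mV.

101 mV

E = (25.0/z) · ln([Ca²⁺]_out/[Ca²⁺]_in) with z = +2.
= (25.0/2) · ln(1.18/0.000353) = 12.50 · ln(3343)
= 12.50 · (8.1146) = 101.43 mV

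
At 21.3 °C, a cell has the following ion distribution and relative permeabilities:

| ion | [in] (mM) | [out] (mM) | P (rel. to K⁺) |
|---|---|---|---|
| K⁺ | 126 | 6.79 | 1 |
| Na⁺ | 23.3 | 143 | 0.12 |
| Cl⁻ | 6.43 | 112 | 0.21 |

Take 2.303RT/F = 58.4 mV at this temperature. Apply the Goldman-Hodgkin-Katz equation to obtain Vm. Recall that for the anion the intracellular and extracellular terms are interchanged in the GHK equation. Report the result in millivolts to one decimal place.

-45.5 mV

Vm = 58.4 · log₁₀[(Σ P·[cation]ₒ + Σ P·[anion]ᵢ) / (Σ P·[cation]ᵢ + Σ P·[anion]ₒ)]
Numerator = 1×6.79 + 0.12×143 + 0.21×6.43 = 25.3
Denominator = 1×126 + 0.12×23.3 + 0.21×112 = 152.3
Vm = 58.4 · log₁₀(0.1661) = 58.4 × (-0.7796) = -45.53 mV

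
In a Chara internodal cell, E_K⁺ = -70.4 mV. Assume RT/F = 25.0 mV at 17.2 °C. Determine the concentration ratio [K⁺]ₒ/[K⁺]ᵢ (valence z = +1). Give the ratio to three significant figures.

ln([out]/[in]) = E·z/(25.0) = -70.4 × 1 / 25.0 = -2.8160
[out]/[in] = e^(-2.8160) = 0.05984

0.0598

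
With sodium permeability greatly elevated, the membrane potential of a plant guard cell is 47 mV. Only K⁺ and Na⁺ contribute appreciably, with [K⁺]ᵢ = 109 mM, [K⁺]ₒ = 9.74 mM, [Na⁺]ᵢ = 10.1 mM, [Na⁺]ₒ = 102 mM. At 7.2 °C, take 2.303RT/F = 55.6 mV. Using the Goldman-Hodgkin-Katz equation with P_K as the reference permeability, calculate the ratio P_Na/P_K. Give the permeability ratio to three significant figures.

24.1

Let α = P_Na/P_K. GHK: Vm = 55.6·log₁₀[(Kₒ + α·Naₒ)/(Kᵢ + α·Naᵢ)].
10^(Vm/55.6) = 10^(47.0/55.6) = 7.0036
So 7.0036·(Kᵢ + α·Naᵢ) = Kₒ + α·Naₒ → α = (7.0036·109.0 − 9.74) / (102.0 − 7.0036·10.1)
α = (763.4 − 9.74) / (102.0 − 70.74) = 753.7/31.26 = 24.11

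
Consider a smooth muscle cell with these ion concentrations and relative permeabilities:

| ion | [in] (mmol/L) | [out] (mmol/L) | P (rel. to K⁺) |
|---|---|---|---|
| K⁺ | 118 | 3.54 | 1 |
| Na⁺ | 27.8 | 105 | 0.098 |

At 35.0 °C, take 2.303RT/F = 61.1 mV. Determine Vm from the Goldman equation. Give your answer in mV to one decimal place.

-57.5 mV

Vm = 61.1 · log₁₀[(Σ P·[cation]ₒ + Σ P·[anion]ᵢ) / (Σ P·[cation]ᵢ + Σ P·[anion]ₒ)]
Numerator = 1×3.54 + 0.098×105 = 13.83
Denominator = 1×118 + 0.098×27.8 = 120.7
Vm = 61.1 · log₁₀(0.11456) = 61.1 × (-0.9410) = -57.49 mV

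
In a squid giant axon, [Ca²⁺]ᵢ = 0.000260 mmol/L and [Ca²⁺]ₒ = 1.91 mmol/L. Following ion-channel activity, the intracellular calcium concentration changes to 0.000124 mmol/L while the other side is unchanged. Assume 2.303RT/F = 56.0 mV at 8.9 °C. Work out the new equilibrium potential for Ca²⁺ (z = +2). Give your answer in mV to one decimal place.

117.3 mV

After the shift: [Ca²⁺]_out = 1.91, [Ca²⁺]_in = 0.000124 mmol/L.
E_new = (56.0/2)·log₁₀(1.91/0.000124) = 28.00 · (4.1876) = 117.25 mV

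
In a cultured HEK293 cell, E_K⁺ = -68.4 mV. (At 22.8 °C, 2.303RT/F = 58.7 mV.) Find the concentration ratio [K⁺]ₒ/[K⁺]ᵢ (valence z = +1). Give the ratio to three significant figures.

0.0684

log₁₀([out]/[in]) = E·z/(58.7) = -68.4 × 1 / 58.7 = -1.1652
[out]/[in] = 10^(-1.1652) = 0.06835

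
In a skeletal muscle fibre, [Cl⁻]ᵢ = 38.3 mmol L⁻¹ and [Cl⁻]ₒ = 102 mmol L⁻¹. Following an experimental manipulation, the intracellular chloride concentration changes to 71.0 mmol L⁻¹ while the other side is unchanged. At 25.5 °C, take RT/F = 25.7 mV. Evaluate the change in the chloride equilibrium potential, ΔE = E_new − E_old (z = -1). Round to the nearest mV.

E_old = (25.7/-1)·ln(102/38.3) = -25.17 mV
E_new = (25.7/-1)·ln(102/71.0) = -9.31 mV
ΔE = -9.31 − (-25.17) = 15.86 mV

16 mV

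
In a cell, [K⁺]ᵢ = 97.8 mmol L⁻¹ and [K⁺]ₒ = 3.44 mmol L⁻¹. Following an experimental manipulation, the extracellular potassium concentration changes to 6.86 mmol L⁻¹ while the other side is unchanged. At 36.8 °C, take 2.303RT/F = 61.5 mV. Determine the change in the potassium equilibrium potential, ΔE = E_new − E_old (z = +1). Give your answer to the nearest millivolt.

E_old = (61.5/1)·log₁₀(3.44/97.8) = -89.41 mV
E_new = (61.5/1)·log₁₀(6.86/97.8) = -70.97 mV
ΔE = -70.97 − (-89.41) = 18.44 mV

18 mV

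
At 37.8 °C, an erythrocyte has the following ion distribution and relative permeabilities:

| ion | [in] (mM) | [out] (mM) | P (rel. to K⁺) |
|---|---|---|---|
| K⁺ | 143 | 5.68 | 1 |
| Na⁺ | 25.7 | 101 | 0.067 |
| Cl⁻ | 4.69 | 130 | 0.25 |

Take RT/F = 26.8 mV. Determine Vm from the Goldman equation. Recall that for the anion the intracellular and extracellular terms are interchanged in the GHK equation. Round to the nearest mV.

Vm = 26.8 · ln[(Σ P·[cation]ₒ + Σ P·[anion]ᵢ) / (Σ P·[cation]ᵢ + Σ P·[anion]ₒ)]
Numerator = 1×5.68 + 0.067×101 + 0.25×4.69 = 13.62
Denominator = 1×143 + 0.067×25.7 + 0.25×130 = 177.2
Vm = 26.8 · ln(0.07685) = 26.8 × (-2.5659) = -68.77 mV

-69 mV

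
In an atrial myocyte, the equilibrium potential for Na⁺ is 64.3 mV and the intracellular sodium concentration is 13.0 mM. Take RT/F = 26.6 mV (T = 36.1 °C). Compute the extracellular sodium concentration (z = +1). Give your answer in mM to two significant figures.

Nernst: E = (26.6/1) · ln([out]/[in]), so ln([out]/[in]) = 64.3 × 1 / 26.6 = 2.4173.
[out]/[in] = e^(2.4173) = 11.22.
[out] = 11.22 × 13.0 = 145.8 mM.

150 mM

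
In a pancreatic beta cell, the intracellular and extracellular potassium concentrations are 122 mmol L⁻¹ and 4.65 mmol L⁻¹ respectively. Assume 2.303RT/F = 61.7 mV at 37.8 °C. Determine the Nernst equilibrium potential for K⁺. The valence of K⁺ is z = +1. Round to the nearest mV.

E = (61.7/z) · log₁₀([K⁺]_out/[K⁺]_in) with z = +1.
= (61.7/1) · log₁₀(4.65/122) = 61.70 · log₁₀(0.03811)
= 61.70 · (-1.4189) = -87.55 mV

-88 mV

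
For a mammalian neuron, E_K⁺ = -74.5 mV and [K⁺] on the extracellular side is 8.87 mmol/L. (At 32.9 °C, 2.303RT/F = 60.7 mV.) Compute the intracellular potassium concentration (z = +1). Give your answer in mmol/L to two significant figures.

150 mmol/L

Nernst: E = (60.7/1) · log₁₀([out]/[in]), so log₁₀([out]/[in]) = -74.5 × 1 / 60.7 = -1.2273.
[out]/[in] = 10^(-1.2273) = 0.05925.
[in] = 8.87 / 0.05925 = 149.7 mmol/L.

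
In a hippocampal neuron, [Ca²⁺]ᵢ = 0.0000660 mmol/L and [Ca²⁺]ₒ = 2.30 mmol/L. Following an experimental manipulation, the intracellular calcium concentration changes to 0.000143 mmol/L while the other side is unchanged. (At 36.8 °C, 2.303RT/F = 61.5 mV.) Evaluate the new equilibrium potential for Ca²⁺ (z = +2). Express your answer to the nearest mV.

After the shift: [Ca²⁺]_out = 2.30, [Ca²⁺]_in = 0.000143 mmol/L.
E_new = (61.5/2)·log₁₀(2.30/0.000143) = 30.75 · (4.2064) = 129.35 mV

129 mV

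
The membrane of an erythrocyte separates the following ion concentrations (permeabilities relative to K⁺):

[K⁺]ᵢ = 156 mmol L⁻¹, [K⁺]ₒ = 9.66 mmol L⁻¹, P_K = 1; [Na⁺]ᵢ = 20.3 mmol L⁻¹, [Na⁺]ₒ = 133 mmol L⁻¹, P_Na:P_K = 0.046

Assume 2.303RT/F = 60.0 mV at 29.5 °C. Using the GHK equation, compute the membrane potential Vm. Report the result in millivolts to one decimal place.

Vm = 60.0 · log₁₀[(Σ P·[cation]ₒ + Σ P·[anion]ᵢ) / (Σ P·[cation]ᵢ + Σ P·[anion]ₒ)]
Numerator = 1×9.66 + 0.046×133 = 15.78
Denominator = 1×156 + 0.046×20.3 = 156.9
Vm = 60.0 · log₁₀(0.10054) = 60.0 × (-0.9977) = -59.86 mV

-59.9 mV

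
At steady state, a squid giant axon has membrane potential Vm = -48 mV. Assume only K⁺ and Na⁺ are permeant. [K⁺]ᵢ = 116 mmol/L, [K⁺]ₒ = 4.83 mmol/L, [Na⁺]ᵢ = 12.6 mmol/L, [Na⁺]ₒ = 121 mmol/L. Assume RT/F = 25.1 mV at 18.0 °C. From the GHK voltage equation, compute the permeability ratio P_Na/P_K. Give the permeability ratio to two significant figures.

Let α = P_Na/P_K. GHK: Vm = 25.1·ln[(Kₒ + α·Naₒ)/(Kᵢ + α·Naᵢ)].
e^(Vm/25.1) = e^(-48.0/25.1) = 0.14773
So 0.14773·(Kᵢ + α·Naᵢ) = Kₒ + α·Naₒ → α = (0.14773·116.0 − 4.83) / (121.0 − 0.14773·12.6)
α = (17.14 − 4.83) / (121.0 − 1.861) = 12.31/119.1 = 0.1033

0.10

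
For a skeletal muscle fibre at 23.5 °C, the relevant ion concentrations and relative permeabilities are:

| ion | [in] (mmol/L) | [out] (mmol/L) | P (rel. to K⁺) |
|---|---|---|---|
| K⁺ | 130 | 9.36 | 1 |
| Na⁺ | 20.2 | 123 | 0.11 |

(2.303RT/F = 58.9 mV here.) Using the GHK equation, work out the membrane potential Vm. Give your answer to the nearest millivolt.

-45 mV

Vm = 58.9 · log₁₀[(Σ P·[cation]ₒ + Σ P·[anion]ᵢ) / (Σ P·[cation]ᵢ + Σ P·[anion]ₒ)]
Numerator = 1×9.36 + 0.11×123 = 22.89
Denominator = 1×130 + 0.11×20.2 = 132.2
Vm = 58.9 · log₁₀(0.17312) = 58.9 × (-0.7617) = -44.86 mV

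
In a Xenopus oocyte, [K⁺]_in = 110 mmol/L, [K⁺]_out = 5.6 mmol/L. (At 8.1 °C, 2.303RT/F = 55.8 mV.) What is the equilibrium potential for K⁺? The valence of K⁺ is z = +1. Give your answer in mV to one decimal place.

E = (55.8/z) · log₁₀([K⁺]_out/[K⁺]_in) with z = +1.
= (55.8/1) · log₁₀(5.6/110) = 55.80 · log₁₀(0.05091)
= 55.80 · (-1.2932) = -72.16 mV

-72.2 mV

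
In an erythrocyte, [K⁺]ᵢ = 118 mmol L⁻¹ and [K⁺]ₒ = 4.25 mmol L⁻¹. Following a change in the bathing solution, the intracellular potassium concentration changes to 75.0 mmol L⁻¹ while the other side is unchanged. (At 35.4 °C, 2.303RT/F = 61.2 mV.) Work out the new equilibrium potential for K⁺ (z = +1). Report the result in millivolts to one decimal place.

-76.3 mV

After the shift: [K⁺]_out = 4.25, [K⁺]_in = 75.0 mmol L⁻¹.
E_new = (61.2/1)·log₁₀(4.25/75.0) = 61.20 · (-1.2467) = -76.30 mV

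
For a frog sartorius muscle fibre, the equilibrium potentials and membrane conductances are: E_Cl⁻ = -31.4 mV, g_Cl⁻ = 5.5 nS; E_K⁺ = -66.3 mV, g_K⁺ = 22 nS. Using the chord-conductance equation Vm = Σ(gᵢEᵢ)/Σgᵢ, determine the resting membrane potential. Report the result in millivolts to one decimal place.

-59.3 mV

Σ gᵢEᵢ = 5.5·(-31.4) + 22·(-66.3) = -1631.30
Σ gᵢ = 5.5 + 22 = 27.5
Vm = -1631.30 / 27.5 = -59.32 mV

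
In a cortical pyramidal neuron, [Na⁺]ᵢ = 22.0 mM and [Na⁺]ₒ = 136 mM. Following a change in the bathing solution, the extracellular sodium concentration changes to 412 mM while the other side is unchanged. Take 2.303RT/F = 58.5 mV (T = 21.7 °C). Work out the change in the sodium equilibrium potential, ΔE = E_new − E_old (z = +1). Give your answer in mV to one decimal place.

E_old = (58.5/1)·log₁₀(136/22.0) = 46.28 mV
E_new = (58.5/1)·log₁₀(412/22.0) = 74.44 mV
ΔE = 74.44 − (46.28) = 28.16 mV

28.2 mV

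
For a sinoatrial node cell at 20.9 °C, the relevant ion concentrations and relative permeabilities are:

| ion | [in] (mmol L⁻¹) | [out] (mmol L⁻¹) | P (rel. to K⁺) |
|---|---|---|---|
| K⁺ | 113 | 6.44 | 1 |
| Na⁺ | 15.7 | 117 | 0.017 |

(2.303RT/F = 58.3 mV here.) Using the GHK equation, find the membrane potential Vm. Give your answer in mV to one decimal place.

-65.8 mV

Vm = 58.3 · log₁₀[(Σ P·[cation]ₒ + Σ P·[anion]ᵢ) / (Σ P·[cation]ᵢ + Σ P·[anion]ₒ)]
Numerator = 1×6.44 + 0.017×117 = 8.429
Denominator = 1×113 + 0.017×15.7 = 113.3
Vm = 58.3 · log₁₀(0.074417) = 58.3 × (-1.1283) = -65.78 mV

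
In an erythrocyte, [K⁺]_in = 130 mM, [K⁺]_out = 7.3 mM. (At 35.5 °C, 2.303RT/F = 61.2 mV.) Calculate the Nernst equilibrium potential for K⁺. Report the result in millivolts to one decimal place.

E = (61.2/z) · log₁₀([K⁺]_out/[K⁺]_in) with z = +1.
= (61.2/1) · log₁₀(7.3/130) = 61.20 · log₁₀(0.05615)
= 61.20 · (-1.2506) = -76.54 mV

-76.5 mV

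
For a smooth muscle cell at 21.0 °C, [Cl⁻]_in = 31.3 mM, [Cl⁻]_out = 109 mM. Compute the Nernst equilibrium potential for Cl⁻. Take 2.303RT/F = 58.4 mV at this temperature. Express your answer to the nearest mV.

-32 mV

E = (58.4/z) · log₁₀([Cl⁻]_out/[Cl⁻]_in) with z = -1.
For an anion, dividing by z = -1 reverses the sign.
= (58.4/-1) · log₁₀(109/31.3) = -58.40 · log₁₀(3.482)
= -58.40 · (0.5419) = -31.65 mV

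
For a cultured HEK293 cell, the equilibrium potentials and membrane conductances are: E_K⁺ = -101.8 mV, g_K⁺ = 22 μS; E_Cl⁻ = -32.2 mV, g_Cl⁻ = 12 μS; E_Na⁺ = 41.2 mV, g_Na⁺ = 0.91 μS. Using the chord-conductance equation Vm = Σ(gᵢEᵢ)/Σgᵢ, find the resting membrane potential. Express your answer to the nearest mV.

-74 mV

Σ gᵢEᵢ = 22·(-101.8) + 12·(-32.2) + 0.91·(41.2) = -2588.51
Σ gᵢ = 22 + 12 + 0.91 = 34.91
Vm = -2588.51 / 34.91 = -74.15 mV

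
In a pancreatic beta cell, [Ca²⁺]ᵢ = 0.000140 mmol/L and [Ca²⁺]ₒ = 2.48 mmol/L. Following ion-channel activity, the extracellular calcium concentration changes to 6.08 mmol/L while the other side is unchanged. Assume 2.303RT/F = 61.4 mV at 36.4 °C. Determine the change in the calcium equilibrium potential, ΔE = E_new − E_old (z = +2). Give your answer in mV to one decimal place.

12.0 mV

E_old = (61.4/2)·log₁₀(2.48/0.000140) = 130.42 mV
E_new = (61.4/2)·log₁₀(6.08/0.000140) = 142.38 mV
ΔE = 142.38 − (130.42) = 11.96 mV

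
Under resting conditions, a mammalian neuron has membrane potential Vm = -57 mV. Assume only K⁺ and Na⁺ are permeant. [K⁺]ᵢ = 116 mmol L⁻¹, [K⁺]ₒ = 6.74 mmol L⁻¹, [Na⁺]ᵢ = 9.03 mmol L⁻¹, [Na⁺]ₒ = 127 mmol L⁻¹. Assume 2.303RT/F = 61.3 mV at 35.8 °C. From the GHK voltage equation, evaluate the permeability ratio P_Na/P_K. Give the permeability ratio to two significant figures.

0.055

Let α = P_Na/P_K. GHK: Vm = 61.3·log₁₀[(Kₒ + α·Naₒ)/(Kᵢ + α·Naᵢ)].
10^(Vm/61.3) = 10^(-57.0/61.3) = 0.11753
So 0.11753·(Kᵢ + α·Naᵢ) = Kₒ + α·Naₒ → α = (0.11753·116.0 − 6.74) / (127.0 − 0.11753·9.03)
α = (13.63 − 6.74) / (127.0 − 1.061) = 6.893/125.9 = 0.05474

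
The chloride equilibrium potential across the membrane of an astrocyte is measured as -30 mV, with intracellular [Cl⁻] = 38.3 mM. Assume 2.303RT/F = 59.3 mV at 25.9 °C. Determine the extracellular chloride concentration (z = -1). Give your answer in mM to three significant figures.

123 mM

Nernst: E = (59.3/-1) · log₁₀([out]/[in]), so log₁₀([out]/[in]) = -30.0 × -1 / 59.3 = 0.5059.
[out]/[in] = 10^(0.5059) = 3.206.
[out] = 3.206 × 38.3 = 122.8 mM.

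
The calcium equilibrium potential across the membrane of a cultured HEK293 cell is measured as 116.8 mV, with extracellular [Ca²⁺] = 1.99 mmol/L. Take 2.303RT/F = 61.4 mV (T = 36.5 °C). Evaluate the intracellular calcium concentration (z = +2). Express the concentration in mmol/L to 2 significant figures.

Nernst: E = (61.4/2) · log₁₀([out]/[in]), so log₁₀([out]/[in]) = 116.8 × 2 / 61.4 = 3.8046.
[out]/[in] = 10^(3.8046) = 6376.
[in] = 1.99 / 6376 = 0.0003121 mmol/L.

0.00031 mmol/L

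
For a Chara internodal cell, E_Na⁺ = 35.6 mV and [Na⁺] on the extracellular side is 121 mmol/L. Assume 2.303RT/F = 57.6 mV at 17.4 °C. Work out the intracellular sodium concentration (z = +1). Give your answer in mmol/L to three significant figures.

29.2 mmol/L

Nernst: E = (57.6/1) · log₁₀([out]/[in]), so log₁₀([out]/[in]) = 35.6 × 1 / 57.6 = 0.6181.
[out]/[in] = 10^(0.6181) = 4.15.
[in] = 121 / 4.15 = 29.16 mmol/L.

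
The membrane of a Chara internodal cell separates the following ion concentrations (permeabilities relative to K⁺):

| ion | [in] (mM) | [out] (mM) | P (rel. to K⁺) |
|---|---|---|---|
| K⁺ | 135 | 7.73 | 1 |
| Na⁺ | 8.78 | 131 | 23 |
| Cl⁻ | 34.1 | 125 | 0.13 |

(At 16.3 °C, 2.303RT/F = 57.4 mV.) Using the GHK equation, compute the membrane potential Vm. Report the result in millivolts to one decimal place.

Vm = 57.4 · log₁₀[(Σ P·[cation]ₒ + Σ P·[anion]ᵢ) / (Σ P·[cation]ᵢ + Σ P·[anion]ₒ)]
Numerator = 1×7.73 + 23×131 + 0.13×34.1 = 3025
Denominator = 1×135 + 23×8.78 + 0.13×125 = 353.2
Vm = 57.4 · log₁₀(8.5653) = 57.4 × (0.9327) = 53.54 mV

53.5 mV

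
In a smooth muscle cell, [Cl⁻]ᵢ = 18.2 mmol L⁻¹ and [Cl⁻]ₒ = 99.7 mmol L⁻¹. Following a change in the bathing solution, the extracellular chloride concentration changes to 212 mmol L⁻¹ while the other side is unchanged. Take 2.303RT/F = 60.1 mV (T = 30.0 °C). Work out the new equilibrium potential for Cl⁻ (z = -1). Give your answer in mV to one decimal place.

After the shift: [Cl⁻]_out = 212, [Cl⁻]_in = 18.2 mmol L⁻¹.
E_new = (60.1/-1)·log₁₀(212/18.2) = -60.10 · (1.0663) = -64.08 mV

-64.1 mV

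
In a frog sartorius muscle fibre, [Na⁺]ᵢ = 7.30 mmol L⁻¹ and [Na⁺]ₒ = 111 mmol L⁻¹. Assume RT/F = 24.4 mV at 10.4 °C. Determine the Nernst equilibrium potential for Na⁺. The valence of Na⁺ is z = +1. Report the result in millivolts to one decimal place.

E = (24.4/z) · ln([Na⁺]_out/[Na⁺]_in) with z = +1.
= (24.4/1) · ln(111/7.30) = 24.40 · ln(15.21)
= 24.40 · (2.7217) = 66.41 mV

66.4 mV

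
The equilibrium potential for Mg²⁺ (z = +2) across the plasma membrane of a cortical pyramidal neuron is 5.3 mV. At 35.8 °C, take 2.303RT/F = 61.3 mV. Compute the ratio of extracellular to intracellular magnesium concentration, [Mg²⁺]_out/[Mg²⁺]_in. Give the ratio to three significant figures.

1.49

log₁₀([out]/[in]) = E·z/(61.3) = 5.3 × 2 / 61.3 = 0.1729
[out]/[in] = 10^(0.1729) = 1.489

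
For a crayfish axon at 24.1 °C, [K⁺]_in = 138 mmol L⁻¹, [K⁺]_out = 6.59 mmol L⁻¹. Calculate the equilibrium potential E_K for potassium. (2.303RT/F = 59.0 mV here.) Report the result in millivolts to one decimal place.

E = (59.0/z) · log₁₀([K⁺]_out/[K⁺]_in) with z = +1.
= (59.0/1) · log₁₀(6.59/138) = 59.00 · log₁₀(0.04775)
= 59.00 · (-1.3210) = -77.94 mV

-77.9 mV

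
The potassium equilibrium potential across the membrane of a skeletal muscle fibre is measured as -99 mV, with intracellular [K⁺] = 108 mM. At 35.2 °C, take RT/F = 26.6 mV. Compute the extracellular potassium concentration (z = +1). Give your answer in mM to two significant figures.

2.6 mM

Nernst: E = (26.6/1) · ln([out]/[in]), so ln([out]/[in]) = -99.0 × 1 / 26.6 = -3.7218.
[out]/[in] = e^(-3.7218) = 0.02419.
[out] = 0.02419 × 108 = 2.613 mM.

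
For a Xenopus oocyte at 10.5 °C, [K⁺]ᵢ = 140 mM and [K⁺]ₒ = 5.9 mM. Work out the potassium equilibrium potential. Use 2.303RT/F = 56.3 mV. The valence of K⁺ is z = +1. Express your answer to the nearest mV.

-77 mV

E = (56.3/z) · log₁₀([K⁺]_out/[K⁺]_in) with z = +1.
= (56.3/1) · log₁₀(5.9/140) = 56.30 · log₁₀(0.04214)
= 56.30 · (-1.3753) = -77.43 mV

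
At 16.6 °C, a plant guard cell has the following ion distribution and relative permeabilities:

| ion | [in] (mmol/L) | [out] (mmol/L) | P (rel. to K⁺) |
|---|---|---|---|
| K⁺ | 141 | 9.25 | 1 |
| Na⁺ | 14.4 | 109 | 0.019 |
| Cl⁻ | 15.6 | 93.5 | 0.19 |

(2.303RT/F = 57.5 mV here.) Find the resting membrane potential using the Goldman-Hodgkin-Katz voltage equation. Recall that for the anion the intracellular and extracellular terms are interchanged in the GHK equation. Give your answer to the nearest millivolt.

Vm = 57.5 · log₁₀[(Σ P·[cation]ₒ + Σ P·[anion]ᵢ) / (Σ P·[cation]ᵢ + Σ P·[anion]ₒ)]
Numerator = 1×9.25 + 0.019×109 + 0.19×15.6 = 14.29
Denominator = 1×141 + 0.019×14.4 + 0.19×93.5 = 159
Vm = 57.5 · log₁₀(0.089821) = 57.5 × (-1.0466) = -60.18 mV

-60 mV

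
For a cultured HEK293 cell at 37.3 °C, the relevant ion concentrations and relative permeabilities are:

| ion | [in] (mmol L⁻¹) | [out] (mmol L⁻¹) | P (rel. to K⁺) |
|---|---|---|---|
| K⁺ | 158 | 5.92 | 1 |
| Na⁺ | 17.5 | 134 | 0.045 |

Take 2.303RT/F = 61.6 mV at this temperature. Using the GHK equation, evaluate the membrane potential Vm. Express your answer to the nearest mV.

Vm = 61.6 · log₁₀[(Σ P·[cation]ₒ + Σ P·[anion]ᵢ) / (Σ P·[cation]ᵢ + Σ P·[anion]ₒ)]
Numerator = 1×5.92 + 0.045×134 = 11.95
Denominator = 1×158 + 0.045×17.5 = 158.8
Vm = 61.6 · log₁₀(0.075258) = 61.6 × (-1.1234) = -69.20 mV

-69 mV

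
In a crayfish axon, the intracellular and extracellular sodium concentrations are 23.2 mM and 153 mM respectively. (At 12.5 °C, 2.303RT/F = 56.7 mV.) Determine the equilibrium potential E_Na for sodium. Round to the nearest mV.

E = (56.7/z) · log₁₀([Na⁺]_out/[Na⁺]_in) with z = +1.
= (56.7/1) · log₁₀(153/23.2) = 56.70 · log₁₀(6.595)
= 56.70 · (0.8192) = 46.45 mV

46 mV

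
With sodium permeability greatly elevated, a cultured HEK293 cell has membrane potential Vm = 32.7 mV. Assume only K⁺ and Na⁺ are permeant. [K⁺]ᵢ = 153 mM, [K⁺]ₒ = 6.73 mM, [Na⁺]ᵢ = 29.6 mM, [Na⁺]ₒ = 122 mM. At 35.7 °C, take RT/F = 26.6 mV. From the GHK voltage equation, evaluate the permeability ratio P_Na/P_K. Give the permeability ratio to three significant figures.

Let α = P_Na/P_K. GHK: Vm = 26.6·ln[(Kₒ + α·Naₒ)/(Kᵢ + α·Naᵢ)].
e^(Vm/26.6) = e^(32.7/26.6) = 3.4189
So 3.4189·(Kᵢ + α·Naᵢ) = Kₒ + α·Naₒ → α = (3.4189·153.0 − 6.73) / (122.0 − 3.4189·29.6)
α = (523.1 − 6.73) / (122.0 − 101.2) = 516.4/20.8 = 24.83

24.8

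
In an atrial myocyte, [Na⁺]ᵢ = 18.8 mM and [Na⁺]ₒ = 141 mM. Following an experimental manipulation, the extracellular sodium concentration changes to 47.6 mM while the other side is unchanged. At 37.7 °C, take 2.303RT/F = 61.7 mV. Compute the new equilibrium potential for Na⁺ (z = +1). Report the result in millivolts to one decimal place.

After the shift: [Na⁺]_out = 47.6, [Na⁺]_in = 18.8 mM.
E_new = (61.7/1)·log₁₀(47.6/18.8) = 61.70 · (0.4034) = 24.89 mV

24.9 mV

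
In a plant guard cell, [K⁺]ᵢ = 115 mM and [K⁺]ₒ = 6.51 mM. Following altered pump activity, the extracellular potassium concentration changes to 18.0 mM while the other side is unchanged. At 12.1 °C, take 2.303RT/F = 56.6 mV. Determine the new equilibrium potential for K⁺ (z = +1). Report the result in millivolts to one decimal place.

After the shift: [K⁺]_out = 18.0, [K⁺]_in = 115 mM.
E_new = (56.6/1)·log₁₀(18.0/115) = 56.60 · (-0.8054) = -45.59 mV

-45.6 mV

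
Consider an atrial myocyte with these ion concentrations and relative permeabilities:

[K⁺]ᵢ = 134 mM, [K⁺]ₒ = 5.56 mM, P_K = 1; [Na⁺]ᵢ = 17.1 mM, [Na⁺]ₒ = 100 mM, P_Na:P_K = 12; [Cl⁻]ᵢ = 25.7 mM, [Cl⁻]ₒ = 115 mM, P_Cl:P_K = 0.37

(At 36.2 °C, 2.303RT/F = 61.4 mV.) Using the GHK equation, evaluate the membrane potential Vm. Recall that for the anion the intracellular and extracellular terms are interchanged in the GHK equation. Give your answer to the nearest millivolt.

31 mV

Vm = 61.4 · log₁₀[(Σ P·[cation]ₒ + Σ P·[anion]ᵢ) / (Σ P·[cation]ᵢ + Σ P·[anion]ₒ)]
Numerator = 1×5.56 + 12×100 + 0.37×25.7 = 1215
Denominator = 1×134 + 12×17.1 + 0.37×115 = 381.8
Vm = 61.4 · log₁₀(3.1829) = 61.4 × (0.5028) = 30.87 mV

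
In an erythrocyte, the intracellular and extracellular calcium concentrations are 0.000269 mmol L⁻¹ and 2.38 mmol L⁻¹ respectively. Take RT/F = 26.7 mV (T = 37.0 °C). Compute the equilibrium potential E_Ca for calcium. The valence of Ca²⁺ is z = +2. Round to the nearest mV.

121 mV

E = (26.7/z) · ln([Ca²⁺]_out/[Ca²⁺]_in) with z = +2.
= (26.7/2) · ln(2.38/0.000269) = 13.35 · ln(8848)
= 13.35 · (9.0879) = 121.32 mV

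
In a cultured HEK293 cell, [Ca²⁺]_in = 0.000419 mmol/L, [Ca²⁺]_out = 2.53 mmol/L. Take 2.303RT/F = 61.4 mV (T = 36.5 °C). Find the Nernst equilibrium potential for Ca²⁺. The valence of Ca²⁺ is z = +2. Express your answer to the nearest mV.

116 mV

E = (61.4/z) · log₁₀([Ca²⁺]_out/[Ca²⁺]_in) with z = +2.
= (61.4/2) · log₁₀(2.53/0.000419) = 30.70 · log₁₀(6038)
= 30.70 · (3.7809) = 116.07 mV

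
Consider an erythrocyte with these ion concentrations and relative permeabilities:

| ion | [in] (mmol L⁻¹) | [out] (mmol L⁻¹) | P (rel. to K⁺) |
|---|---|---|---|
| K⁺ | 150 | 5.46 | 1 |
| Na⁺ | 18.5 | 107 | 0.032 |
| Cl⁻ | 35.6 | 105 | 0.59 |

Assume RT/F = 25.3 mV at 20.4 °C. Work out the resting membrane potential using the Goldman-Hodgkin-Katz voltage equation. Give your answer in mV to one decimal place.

-49.6 mV

Vm = 25.3 · ln[(Σ P·[cation]ₒ + Σ P·[anion]ᵢ) / (Σ P·[cation]ᵢ + Σ P·[anion]ₒ)]
Numerator = 1×5.46 + 0.032×107 + 0.59×35.6 = 29.89
Denominator = 1×150 + 0.032×18.5 + 0.59×105 = 212.5
Vm = 25.3 · ln(0.14062) = 25.3 × (-1.9617) = -49.63 mV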